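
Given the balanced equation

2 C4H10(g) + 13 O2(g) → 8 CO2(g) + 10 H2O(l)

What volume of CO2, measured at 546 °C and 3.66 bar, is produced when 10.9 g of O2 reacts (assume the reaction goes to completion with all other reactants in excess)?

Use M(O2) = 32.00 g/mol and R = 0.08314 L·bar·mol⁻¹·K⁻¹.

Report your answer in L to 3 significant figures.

3.90 L

n(O2) = 10.90 / 32.00 = 0.3406 mol
n(CO2) = (8/13) × 0.3406 = 0.2096 mol
V = nRT/P = 0.2096 × 0.08314 × 819.15 / 3.66 = 3.900 L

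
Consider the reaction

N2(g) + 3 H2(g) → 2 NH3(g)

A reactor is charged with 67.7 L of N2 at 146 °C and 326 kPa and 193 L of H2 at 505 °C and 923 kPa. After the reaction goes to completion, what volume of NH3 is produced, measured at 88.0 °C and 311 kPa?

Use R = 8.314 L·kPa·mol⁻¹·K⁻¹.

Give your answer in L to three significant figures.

n(N2) = PV/RT = (326 × 67.7) / (8.314 × 419.15) = 6.333 mol
n(H2) = PV/RT = (923 × 193) / (8.314 × 778.15) = 27.54 mol
For 6.333 mol N2, stoichiometry requires (3/1) × 6.333 = 19.00 mol H2; 27.54 mol is available, so N2 is limiting.
n(NH3) = (2/1) × 6.333 = 12.67 mol
V(NH3) = nRT/P = 12.67 × 8.314 × 361.15 / 311 = 122.3 L

122 L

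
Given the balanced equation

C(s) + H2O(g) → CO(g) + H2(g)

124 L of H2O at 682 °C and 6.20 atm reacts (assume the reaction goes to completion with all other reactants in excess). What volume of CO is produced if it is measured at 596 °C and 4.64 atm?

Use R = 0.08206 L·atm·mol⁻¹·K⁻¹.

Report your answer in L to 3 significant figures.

n(H2O) = PV/RT = (6.20 × 124) / (0.08206 × 955.15) = 9.809 mol
n(CO) = (1/1) × 9.809 = 9.809 mol
V = nRT/P = 9.809 × 0.08206 × 869.15 / 4.64 = 150.8 L

151 L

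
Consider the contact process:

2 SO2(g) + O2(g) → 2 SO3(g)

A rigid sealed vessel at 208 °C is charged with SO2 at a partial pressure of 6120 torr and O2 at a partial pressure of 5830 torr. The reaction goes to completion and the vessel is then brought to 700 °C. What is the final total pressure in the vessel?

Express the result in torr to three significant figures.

With V and T fixed, P_i ∝ n_i, so the mole ratios apply directly to partial pressures at 208 °C.
P(O2) required for 6120 torr of SO2 = (1/2) × 6120 = 3060 torr; available 5830 torr, so SO2 is limiting.
P(O2) remaining = 5830 − (1/2) × 6120 = 2770 torr
P(gaseous products) = (2)/2 × 6120 = 6120 torr
P_total at 208 °C = 2770 + 6120 = 8890 torr
Scaling to 700 °C: P = 8890 × 973.15/481.15 = 17980 torr

18000 torr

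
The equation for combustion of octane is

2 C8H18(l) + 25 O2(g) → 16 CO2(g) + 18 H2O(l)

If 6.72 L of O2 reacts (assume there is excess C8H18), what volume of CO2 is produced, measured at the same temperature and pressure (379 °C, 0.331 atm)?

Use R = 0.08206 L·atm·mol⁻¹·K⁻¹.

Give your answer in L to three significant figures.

At constant T and P, gas volumes are in the mole ratio: V(CO2) = (16/25) × 6.72 = 4.301 L

4.30 L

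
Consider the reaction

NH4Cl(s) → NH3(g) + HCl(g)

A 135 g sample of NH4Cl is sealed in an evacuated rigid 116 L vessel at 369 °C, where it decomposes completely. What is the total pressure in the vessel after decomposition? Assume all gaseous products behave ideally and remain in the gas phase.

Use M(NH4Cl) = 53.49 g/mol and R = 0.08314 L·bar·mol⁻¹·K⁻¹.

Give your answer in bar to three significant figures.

n(NH4Cl) = 135 / 53.49 = 2.524 mol
n(gas produced) = (2/1) × 2.524 = 5.048 mol
P = nRT/V = 5.048 × 0.08314 × 642.15 / 116 = 2.323 bar

2.32 bar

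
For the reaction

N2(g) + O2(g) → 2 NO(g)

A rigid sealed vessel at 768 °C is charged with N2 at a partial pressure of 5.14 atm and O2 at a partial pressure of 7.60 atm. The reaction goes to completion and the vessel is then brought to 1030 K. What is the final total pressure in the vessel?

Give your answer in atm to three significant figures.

12.6 atm

With V and T fixed, P_i ∝ n_i, so the mole ratios apply directly to partial pressures at 768 °C.
P(O2) required for 5.14 atm of N2 = (1/1) × 5.14 = 5.140 atm; available 7.60 atm, so N2 is limiting.
P(O2) remaining = 7.60 − (1/1) × 5.14 = 2.460 atm
P(gaseous products) = (2)/1 × 5.14 = 10.28 atm
P_total at 768 °C = 2.460 + 10.28 = 12.74 atm
Scaling to 1030 K: P = 12.74 × 1030/1041.15 = 12.60 atm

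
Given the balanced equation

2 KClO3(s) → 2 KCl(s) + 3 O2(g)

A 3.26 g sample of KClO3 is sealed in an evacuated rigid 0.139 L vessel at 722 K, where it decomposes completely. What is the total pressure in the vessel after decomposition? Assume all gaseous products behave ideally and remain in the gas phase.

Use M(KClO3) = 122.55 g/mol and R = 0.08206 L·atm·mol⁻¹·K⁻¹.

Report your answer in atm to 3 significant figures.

n(KClO3) = 3.26 / 122.55 = 0.02660 mol
n(gas produced) = (3/2) × 0.02660 = 0.03990 mol
P = nRT/V = 0.03990 × 0.08206 × 722 / 0.139 = 17.01 atm

17.0 atm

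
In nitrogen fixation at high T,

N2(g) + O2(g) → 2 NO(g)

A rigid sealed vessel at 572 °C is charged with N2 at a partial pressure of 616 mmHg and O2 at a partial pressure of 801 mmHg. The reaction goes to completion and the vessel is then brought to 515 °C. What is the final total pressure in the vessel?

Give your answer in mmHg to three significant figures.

1320 mmHg

Because the vessel is rigid and T is held at 572 °C, work the stoichiometry in partial pressures (P_i = n_iRT/V).
P(O2) required for 616 mmHg of N2 = (1/1) × 616 = 616.0 mmHg; available 801 mmHg, so N2 is limiting.
P(O2) remaining = 801 − (1/1) × 616 = 185.0 mmHg
P(gaseous products) = (2)/1 × 616 = 1232 mmHg
P_total at 572 °C = 185.0 + 1232 = 1417 mmHg
Scaling to 515 °C: P = 1417 × 788.15/845.15 = 1321 mmHg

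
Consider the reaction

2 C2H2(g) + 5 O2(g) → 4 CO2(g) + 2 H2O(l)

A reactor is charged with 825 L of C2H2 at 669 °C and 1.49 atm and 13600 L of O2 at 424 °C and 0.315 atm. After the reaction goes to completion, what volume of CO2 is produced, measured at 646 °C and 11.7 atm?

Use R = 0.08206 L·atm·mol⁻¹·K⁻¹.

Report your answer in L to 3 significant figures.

205 L

n(C2H2) = PV/RT = (1.49 × 825) / (0.08206 × 942.15) = 15.90 mol
n(O2) = PV/RT = (0.315 × 13600) / (0.08206 × 697.15) = 74.88 mol
For 15.90 mol C2H2, stoichiometry requires (5/2) × 15.90 = 39.75 mol O2; 74.88 mol is available, so C2H2 is limiting.
n(CO2) = (4/2) × 15.90 = 31.80 mol
V(CO2) = nRT/P = 31.80 × 0.08206 × 919.15 / 11.7 = 205.0 L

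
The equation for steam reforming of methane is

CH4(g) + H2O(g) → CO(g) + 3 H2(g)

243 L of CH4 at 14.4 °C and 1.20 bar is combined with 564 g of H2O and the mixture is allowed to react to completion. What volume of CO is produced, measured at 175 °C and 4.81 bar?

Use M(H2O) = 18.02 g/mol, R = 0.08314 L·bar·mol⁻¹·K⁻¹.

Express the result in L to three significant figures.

94.5 L

n(CH4) = PV/RT = (1.20 × 243) / (0.08314 × 287.55) = 12.20 mol
n(H2O) = 564 / 18.02 = 31.30 mol
For 12.20 mol CH4, stoichiometry requires (1/1) × 12.20 = 12.20 mol H2O; 31.30 mol is available, so CH4 is limiting.
n(CO) = (1/1) × 12.20 = 12.20 mol
V(CO) = nRT/P = 12.20 × 0.08314 × 448.15 / 4.81 = 94.50 L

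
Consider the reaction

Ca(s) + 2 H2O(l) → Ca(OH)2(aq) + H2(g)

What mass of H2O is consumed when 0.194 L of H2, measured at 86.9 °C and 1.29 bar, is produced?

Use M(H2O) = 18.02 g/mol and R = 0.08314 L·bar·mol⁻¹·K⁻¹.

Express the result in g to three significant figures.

0.301 g

n(H2) = PV/RT = (1.29 × 0.194) / (0.08314 × 360.05) = 0.008360 mol
n(H2O) = (2/1) × 0.008360 = 0.01672 mol
m(H2O) = 0.01672 × 18.02 = 0.3013 g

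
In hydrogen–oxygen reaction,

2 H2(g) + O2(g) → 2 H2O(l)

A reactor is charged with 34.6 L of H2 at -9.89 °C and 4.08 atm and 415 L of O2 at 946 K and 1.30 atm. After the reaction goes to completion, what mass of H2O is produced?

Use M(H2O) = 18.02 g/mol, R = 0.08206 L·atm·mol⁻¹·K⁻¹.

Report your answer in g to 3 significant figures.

n(H2) = PV/RT = (4.08 × 34.6) / (0.08206 × 263.26) = 6.535 mol
n(O2) = PV/RT = (1.30 × 415) / (0.08206 × 946) = 6.950 mol
For 6.535 mol H2, stoichiometry requires (1/2) × 6.535 = 3.268 mol O2; 6.950 mol is available, so H2 is limiting.
n(H2O) = (2/2) × 6.535 = 6.535 mol
m(H2O) = 6.535 × 18.02 = 117.8 g

118 g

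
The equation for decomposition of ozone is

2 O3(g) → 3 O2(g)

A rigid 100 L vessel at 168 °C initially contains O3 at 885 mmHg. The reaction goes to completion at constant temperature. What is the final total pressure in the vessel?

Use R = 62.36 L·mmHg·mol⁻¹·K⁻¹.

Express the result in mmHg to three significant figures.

Since T and V are fixed, P_final/P_initial = n_final/n_initial = 3/2.
P_final = (3/2) × 885 = 1328 mmHg

1330 mmHg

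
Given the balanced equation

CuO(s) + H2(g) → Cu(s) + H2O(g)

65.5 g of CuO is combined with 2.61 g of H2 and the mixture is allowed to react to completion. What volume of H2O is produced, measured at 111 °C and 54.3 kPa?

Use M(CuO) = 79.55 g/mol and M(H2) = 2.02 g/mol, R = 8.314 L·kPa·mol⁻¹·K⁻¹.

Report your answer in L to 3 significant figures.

48.4 L

n(CuO) = 65.5 / 79.55 = 0.8234 mol
n(H2) = 2.61 / 2.02 = 1.292 mol
For 0.8234 mol CuO, stoichiometry requires (1/1) × 0.8234 = 0.8234 mol H2; 1.292 mol is available, so CuO is limiting.
n(H2O) = (1/1) × 0.8234 = 0.8234 mol
V(H2O) = nRT/P = 0.8234 × 8.314 × 384.15 / 54.3 = 48.43 L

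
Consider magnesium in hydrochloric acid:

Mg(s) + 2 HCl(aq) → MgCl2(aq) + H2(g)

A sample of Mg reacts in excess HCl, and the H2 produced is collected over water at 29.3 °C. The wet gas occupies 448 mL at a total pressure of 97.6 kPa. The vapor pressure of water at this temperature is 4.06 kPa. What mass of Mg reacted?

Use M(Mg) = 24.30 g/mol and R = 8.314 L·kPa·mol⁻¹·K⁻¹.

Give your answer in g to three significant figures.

0.405 g

P(H2) = 97.6 − 4.06 = 93.54 kPa
n(H2) = PV/RT = (93.54 × 0.4480) / (8.314 × 302.45) = 0.01667 mol
n(Mg) = (1/1) × 0.01667 = 0.01667 mol
m(Mg) = 0.01667 × 24.30 = 0.4051 g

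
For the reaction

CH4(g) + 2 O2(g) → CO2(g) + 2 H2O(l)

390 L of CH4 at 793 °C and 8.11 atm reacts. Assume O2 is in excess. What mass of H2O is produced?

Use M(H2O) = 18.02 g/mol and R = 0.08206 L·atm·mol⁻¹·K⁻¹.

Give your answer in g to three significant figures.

1300 g

n(CH4) = PV/RT = (8.11 × 390) / (0.08206 × 1066.15) = 36.15 mol
n(H2O) = (2/1) × 36.15 = 72.30 mol
m(H2O) = 72.30 × 18.02 = 1303 g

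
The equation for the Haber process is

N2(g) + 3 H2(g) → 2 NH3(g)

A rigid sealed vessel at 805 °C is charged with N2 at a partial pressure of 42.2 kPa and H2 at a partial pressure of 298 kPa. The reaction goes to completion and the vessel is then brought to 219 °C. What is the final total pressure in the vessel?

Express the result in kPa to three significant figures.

With V and T fixed, P_i ∝ n_i, so the mole ratios apply directly to partial pressures at 805 °C.
P(H2) required for 42.2 kPa of N2 = (3/1) × 42.2 = 126.6 kPa; available 298 kPa, so N2 is limiting.
P(H2) remaining = 298 − (3/1) × 42.2 = 171.4 kPa
P(gaseous products) = (2)/1 × 42.2 = 84.40 kPa
P_total at 805 °C = 171.4 + 84.40 = 255.8 kPa
Scaling to 219 °C: P = 255.8 × 492.15/1078.15 = 116.8 kPa

117 kPa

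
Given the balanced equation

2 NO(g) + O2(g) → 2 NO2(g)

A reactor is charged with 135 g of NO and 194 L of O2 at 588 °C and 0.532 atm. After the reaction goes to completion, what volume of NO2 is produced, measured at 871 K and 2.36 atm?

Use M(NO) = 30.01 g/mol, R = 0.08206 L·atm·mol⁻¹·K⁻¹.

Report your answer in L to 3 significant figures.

88.5 L

n(NO) = 135 / 30.01 = 4.499 mol
n(O2) = PV/RT = (0.532 × 194) / (0.08206 × 861.15) = 1.461 mol
For 4.499 mol NO, stoichiometry requires (1/2) × 4.499 = 2.249 mol O2; 1.461 mol is available, so O2 is limiting.
n(NO2) = (2/1) × 1.461 = 2.922 mol
V(NO2) = nRT/P = 2.922 × 0.08206 × 871 / 2.36 = 88.49 L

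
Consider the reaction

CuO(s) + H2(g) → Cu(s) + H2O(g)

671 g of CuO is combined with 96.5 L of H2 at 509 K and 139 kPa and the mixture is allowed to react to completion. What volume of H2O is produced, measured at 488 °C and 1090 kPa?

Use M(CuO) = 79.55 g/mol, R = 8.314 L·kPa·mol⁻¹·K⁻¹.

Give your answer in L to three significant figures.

18.4 L

n(CuO) = 671 / 79.55 = 8.435 mol
n(H2) = PV/RT = (139 × 96.5) / (8.314 × 509) = 3.170 mol
For 8.435 mol CuO, stoichiometry requires (1/1) × 8.435 = 8.435 mol H2; 3.170 mol is available, so H2 is limiting.
n(H2O) = (1/1) × 3.170 = 3.170 mol
V(H2O) = nRT/P = 3.170 × 8.314 × 761.15 / 1090 = 18.40 L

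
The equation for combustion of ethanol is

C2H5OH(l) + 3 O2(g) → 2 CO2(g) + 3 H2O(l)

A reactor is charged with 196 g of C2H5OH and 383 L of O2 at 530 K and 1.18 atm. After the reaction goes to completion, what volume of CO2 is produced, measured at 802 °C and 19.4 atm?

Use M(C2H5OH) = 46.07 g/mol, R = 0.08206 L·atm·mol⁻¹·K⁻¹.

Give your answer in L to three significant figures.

n(C2H5OH) = 196 / 46.07 = 4.254 mol
n(O2) = PV/RT = (1.18 × 383) / (0.08206 × 530) = 10.39 mol
For 4.254 mol C2H5OH, stoichiometry requires (3/1) × 4.254 = 12.76 mol O2; 10.39 mol is available, so O2 is limiting.
n(CO2) = (2/3) × 10.39 = 6.927 mol
V(CO2) = nRT/P = 6.927 × 0.08206 × 1075.15 / 19.4 = 31.50 L

31.5 L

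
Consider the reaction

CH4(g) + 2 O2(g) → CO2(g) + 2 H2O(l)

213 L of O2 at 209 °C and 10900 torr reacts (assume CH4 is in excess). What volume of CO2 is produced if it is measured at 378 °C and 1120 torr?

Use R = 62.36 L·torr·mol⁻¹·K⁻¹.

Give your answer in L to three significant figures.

1400 L

n(O2) = PV/RT = (10900 × 213) / (62.36 × 482.15) = 77.22 mol
n(CO2) = (1/2) × 77.22 = 38.61 mol
V = nRT/P = 38.61 × 62.36 × 651.15 / 1120 = 1400 L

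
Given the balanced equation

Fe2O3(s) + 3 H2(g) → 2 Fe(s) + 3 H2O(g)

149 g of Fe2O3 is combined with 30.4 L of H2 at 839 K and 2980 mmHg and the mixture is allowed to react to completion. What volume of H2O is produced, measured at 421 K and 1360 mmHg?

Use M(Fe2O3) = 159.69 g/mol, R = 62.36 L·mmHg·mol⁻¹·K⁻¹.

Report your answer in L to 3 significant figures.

33.4 L

n(Fe2O3) = 149 / 159.69 = 0.9331 mol
n(H2) = PV/RT = (2980 × 30.4) / (62.36 × 839) = 1.731 mol
For 0.9331 mol Fe2O3, stoichiometry requires (3/1) × 0.9331 = 2.799 mol H2; 1.731 mol is available, so H2 is limiting.
n(H2O) = (3/3) × 1.731 = 1.731 mol
V(H2O) = nRT/P = 1.731 × 62.36 × 421 / 1360 = 33.42 L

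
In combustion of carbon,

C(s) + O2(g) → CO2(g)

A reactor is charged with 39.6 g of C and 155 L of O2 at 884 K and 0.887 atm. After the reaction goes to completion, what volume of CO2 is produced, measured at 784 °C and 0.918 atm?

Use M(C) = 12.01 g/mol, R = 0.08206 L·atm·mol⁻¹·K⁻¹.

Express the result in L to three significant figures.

179 L

n(C) = 39.6 / 12.01 = 3.297 mol
n(O2) = PV/RT = (0.887 × 155) / (0.08206 × 884) = 1.895 mol
For 3.297 mol C, stoichiometry requires (1/1) × 3.297 = 3.297 mol O2; 1.895 mol is available, so O2 is limiting.
n(CO2) = (1/1) × 1.895 = 1.895 mol
V(CO2) = nRT/P = 1.895 × 0.08206 × 1057.15 / 0.918 = 179.1 L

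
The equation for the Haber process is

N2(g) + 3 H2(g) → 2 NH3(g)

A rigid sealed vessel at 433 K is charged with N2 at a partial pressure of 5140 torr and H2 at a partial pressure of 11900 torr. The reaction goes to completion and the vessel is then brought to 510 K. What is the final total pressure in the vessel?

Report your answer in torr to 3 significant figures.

10700 torr

Because the vessel is rigid and T is held at 433 K, work the stoichiometry in partial pressures (P_i = n_iRT/V).
P(H2) required for 5140 torr of N2 = (3/1) × 5140 = 15420 torr; available 11900 torr, so H2 is limiting.
P(N2) remaining = 5140 − (1/3) × 11900 = 1173 torr
P(gaseous products) = (2)/3 × 11900 = 7933 torr
P_total at 433 K = 1173 + 7933 = 9106 torr
Scaling to 510 K: P = 9106 × 510/433 = 10730 torr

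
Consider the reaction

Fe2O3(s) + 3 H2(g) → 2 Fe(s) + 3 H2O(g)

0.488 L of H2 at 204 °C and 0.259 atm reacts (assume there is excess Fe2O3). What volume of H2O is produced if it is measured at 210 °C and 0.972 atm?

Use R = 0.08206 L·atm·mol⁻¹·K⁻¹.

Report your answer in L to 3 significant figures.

n(H2) = PV/RT = (0.259 × 0.488) / (0.08206 × 477.15) = 0.003228 mol
n(H2O) = (3/3) × 0.003228 = 0.003228 mol
V = nRT/P = 0.003228 × 0.08206 × 483.15 / 0.972 = 0.1317 L

0.132 L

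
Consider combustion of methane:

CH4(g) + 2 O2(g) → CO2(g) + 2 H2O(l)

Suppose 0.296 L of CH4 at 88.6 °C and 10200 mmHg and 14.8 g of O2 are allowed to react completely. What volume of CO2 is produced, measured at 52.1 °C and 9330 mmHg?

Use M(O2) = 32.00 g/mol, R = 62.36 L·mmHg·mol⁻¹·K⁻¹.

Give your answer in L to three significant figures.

n(CH4) = PV/RT = (10200 × 0.296) / (62.36 × 361.75) = 0.1338 mol
n(O2) = 14.8 / 32.00 = 0.4625 mol
For 0.1338 mol CH4, stoichiometry requires (2/1) × 0.1338 = 0.2676 mol O2; 0.4625 mol is available, so CH4 is limiting.
n(CO2) = (1/1) × 0.1338 = 0.1338 mol
V(CO2) = nRT/P = 0.1338 × 62.36 × 325.25 / 9330 = 0.2909 L

0.291 L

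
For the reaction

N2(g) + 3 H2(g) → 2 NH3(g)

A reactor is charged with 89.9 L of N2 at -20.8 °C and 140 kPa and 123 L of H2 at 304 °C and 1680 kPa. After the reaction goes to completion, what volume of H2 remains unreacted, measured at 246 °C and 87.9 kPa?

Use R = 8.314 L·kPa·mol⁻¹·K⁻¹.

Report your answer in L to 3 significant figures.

n(N2) = PV/RT = (140 × 89.9) / (8.314 × 252.35) = 5.999 mol
n(H2) = PV/RT = (1680 × 123) / (8.314 × 577.15) = 43.06 mol
For 5.999 mol N2, stoichiometry requires (3/1) × 5.999 = 18.00 mol H2; 43.06 mol is available, so N2 is limiting.
n(H2) consumed = (3/1) × 5.999 = 18.00 mol; remaining = 43.06 − 18.00 = 25.06 mol
V(H2) = nRT/P = 25.06 × 8.314 × 519.15 / 87.9 = 1231 L

1230 L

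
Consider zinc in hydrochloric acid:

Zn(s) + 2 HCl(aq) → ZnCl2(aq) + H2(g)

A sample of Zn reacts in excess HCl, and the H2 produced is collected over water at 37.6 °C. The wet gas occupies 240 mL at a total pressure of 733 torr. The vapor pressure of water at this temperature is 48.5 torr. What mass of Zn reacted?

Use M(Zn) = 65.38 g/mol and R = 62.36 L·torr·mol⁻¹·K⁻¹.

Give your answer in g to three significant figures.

0.554 g

P(H2) = 733 − 48.5 = 684.5 torr
n(H2) = PV/RT = (684.5 × 0.2400) / (62.36 × 310.75) = 0.008477 mol
n(Zn) = (1/1) × 0.008477 = 0.008477 mol
m(Zn) = 0.008477 × 65.38 = 0.5542 g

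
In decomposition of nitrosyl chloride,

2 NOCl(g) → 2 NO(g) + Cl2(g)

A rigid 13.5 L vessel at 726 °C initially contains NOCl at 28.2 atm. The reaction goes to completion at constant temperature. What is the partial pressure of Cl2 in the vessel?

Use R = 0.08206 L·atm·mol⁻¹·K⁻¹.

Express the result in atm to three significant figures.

n(NOCl)₀ = PV/RT = (28.2 × 13.5) / (0.08206 × 999.15) = 4.643 mol
n(Cl2) = (1/2) × 4.643 = 2.321 mol
P(Cl2) = nRT/V = 2.321 × 0.08206 × 999.15 / 13.5 = 14.10 atm

14.1 atm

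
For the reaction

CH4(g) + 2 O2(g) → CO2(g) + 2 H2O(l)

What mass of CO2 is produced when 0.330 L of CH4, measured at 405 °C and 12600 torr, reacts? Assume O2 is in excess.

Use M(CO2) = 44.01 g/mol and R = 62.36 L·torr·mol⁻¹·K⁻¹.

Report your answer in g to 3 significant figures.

4.33 g

n(CH4) = PV/RT = (12600 × 0.330) / (62.36 × 678.15) = 0.09832 mol
n(CO2) = (1/1) × 0.09832 = 0.09832 mol
m(CO2) = 0.09832 × 44.01 = 4.327 g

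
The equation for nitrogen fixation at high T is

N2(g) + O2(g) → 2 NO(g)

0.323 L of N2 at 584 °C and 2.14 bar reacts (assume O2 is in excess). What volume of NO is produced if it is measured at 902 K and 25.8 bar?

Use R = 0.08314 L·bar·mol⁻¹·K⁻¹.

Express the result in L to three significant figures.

0.0564 L

n(N2) = PV/RT = (2.14 × 0.323) / (0.08314 × 857.15) = 0.009700 mol
n(NO) = (2/1) × 0.009700 = 0.01940 mol
V = nRT/P = 0.01940 × 0.08314 × 902 / 25.8 = 0.05639 L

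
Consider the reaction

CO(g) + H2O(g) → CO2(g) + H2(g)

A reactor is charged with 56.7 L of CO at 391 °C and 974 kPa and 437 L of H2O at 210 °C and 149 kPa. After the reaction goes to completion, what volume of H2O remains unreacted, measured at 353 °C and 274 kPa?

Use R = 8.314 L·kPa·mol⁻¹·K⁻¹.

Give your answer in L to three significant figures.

118 L

n(CO) = PV/RT = (974 × 56.7) / (8.314 × 664.15) = 10.00 mol
n(H2O) = PV/RT = (149 × 437) / (8.314 × 483.15) = 16.21 mol
For 10.00 mol CO, stoichiometry requires (1/1) × 10.00 = 10.00 mol H2O; 16.21 mol is available, so CO is limiting.
n(H2O) consumed = (1/1) × 10.00 = 10.00 mol; remaining = 16.21 − 10.00 = 6.210 mol
V(H2O) = nRT/P = 6.210 × 8.314 × 626.15 / 274 = 118.0 L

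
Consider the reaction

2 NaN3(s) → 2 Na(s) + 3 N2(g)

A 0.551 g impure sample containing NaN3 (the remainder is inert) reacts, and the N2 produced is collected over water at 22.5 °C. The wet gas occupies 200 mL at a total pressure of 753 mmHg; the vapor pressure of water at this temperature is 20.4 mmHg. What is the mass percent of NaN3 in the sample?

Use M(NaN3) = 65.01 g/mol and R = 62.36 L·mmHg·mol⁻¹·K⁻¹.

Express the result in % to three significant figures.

P(N2) = 753 − 20.4 = 732.6 mmHg
n(N2) = PV/RT = (732.6 × 0.2000) / (62.36 × 295.65) = 0.007947 mol
n(NaN3) = (2/3) × 0.007947 = 0.005298 mol
m(NaN3) = 0.005298 × 65.01 = 0.3444 g
%NaN3 = 0.3444 / 0.551 × 100 = 62.50%

62.5 %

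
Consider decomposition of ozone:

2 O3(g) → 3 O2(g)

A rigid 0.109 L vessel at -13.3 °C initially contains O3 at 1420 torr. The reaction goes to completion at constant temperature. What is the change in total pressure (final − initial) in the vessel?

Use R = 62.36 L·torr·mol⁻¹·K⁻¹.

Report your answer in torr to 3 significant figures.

710 torr

Rigid vessel, constant T ⇒ P scales with total gas moles (2 → 3).
P_final = (3/2) × 1420 = 2130 torr; ΔP = 2130 − 1420 = 710.0 torr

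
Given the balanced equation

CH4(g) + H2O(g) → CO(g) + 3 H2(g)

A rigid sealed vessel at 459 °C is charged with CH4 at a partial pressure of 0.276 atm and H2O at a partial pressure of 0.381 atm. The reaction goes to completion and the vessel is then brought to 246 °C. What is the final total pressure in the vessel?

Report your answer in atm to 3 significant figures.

Because the vessel is rigid and T is held at 459 °C, work the stoichiometry in partial pressures (P_i = n_iRT/V).
P(H2O) required for 0.276 atm of CH4 = (1/1) × 0.276 = 0.2760 atm; available 0.381 atm, so CH4 is limiting.
P(H2O) remaining = 0.381 − (1/1) × 0.276 = 0.1050 atm
P(gaseous products) = (1+3)/1 × 0.276 = 1.104 atm
P_total at 459 °C = 0.1050 + 1.104 = 1.209 atm
Scaling to 246 °C: P = 1.209 × 519.15/732.15 = 0.8573 atm

0.857 atm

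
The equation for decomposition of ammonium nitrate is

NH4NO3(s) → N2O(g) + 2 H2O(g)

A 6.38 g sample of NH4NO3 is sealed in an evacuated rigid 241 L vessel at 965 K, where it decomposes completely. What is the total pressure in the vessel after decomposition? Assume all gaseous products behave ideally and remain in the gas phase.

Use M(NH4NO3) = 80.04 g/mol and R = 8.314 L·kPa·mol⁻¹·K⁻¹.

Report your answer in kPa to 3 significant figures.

7.96 kPa

n(NH4NO3) = 6.38 / 80.04 = 0.07971 mol
n(gas produced) = (3/1) × 0.07971 = 0.2391 mol
P = nRT/V = 0.2391 × 8.314 × 965 / 241 = 7.960 kPa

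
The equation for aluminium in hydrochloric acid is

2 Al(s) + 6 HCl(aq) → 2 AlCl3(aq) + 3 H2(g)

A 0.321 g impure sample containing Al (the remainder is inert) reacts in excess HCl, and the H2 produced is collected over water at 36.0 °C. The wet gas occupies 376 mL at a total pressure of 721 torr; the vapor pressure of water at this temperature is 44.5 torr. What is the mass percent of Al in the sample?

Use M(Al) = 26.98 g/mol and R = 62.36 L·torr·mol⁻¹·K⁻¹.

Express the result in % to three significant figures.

P(H2) = 721 − 44.5 = 676.5 torr
n(H2) = PV/RT = (676.5 × 0.3760) / (62.36 × 309.15) = 0.01319 mol
n(Al) = (2/3) × 0.01319 = 0.008793 mol
m(Al) = 0.008793 × 26.98 = 0.2372 g
%Al = 0.2372 / 0.321 × 100 = 73.89%

73.9 %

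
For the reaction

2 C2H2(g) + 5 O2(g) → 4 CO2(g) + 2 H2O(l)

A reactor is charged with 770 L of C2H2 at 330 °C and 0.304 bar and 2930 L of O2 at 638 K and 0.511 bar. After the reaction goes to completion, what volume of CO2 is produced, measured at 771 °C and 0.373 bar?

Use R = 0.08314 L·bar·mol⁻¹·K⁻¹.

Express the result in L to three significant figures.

n(C2H2) = PV/RT = (0.304 × 770) / (0.08314 × 603.15) = 4.668 mol
n(O2) = PV/RT = (0.511 × 2930) / (0.08314 × 638) = 28.23 mol
For 4.668 mol C2H2, stoichiometry requires (5/2) × 4.668 = 11.67 mol O2; 28.23 mol is available, so C2H2 is limiting.
n(CO2) = (4/2) × 4.668 = 9.336 mol
V(CO2) = nRT/P = 9.336 × 0.08314 × 1044.15 / 0.373 = 2173 L

2170 L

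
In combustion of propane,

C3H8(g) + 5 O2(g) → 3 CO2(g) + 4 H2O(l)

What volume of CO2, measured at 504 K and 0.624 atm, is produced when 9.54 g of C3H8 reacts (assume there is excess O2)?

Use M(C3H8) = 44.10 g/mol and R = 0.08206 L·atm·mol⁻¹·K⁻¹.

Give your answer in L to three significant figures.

n(C3H8) = 9.540 / 44.10 = 0.2163 mol
n(CO2) = (3/1) × 0.2163 = 0.6489 mol
V = nRT/P = 0.6489 × 0.08206 × 504 / 0.624 = 43.01 L

43.0 L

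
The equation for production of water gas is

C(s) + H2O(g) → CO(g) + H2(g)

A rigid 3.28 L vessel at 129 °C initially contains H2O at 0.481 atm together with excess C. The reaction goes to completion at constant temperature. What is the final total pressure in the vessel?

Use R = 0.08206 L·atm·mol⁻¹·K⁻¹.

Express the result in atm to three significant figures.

0.962 atm

Rigid vessel, constant T ⇒ P scales with total gas moles (1 → 2).
P_final = (2/1) × 0.481 = 0.9620 atm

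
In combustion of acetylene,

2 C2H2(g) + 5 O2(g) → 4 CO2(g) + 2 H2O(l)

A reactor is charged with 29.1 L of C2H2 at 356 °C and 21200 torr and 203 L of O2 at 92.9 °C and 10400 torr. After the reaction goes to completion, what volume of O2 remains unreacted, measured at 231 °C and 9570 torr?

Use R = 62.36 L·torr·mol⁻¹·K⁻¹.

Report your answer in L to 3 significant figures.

n(C2H2) = PV/RT = (21200 × 29.1) / (62.36 × 629.15) = 15.72 mol
n(O2) = PV/RT = (10400 × 203) / (62.36 × 366.05) = 92.49 mol
For 15.72 mol C2H2, stoichiometry requires (5/2) × 15.72 = 39.30 mol O2; 92.49 mol is available, so C2H2 is limiting.
n(O2) consumed = (5/2) × 15.72 = 39.30 mol; remaining = 92.49 − 39.30 = 53.19 mol
V(O2) = nRT/P = 53.19 × 62.36 × 504.15 / 9570 = 174.7 L

175 L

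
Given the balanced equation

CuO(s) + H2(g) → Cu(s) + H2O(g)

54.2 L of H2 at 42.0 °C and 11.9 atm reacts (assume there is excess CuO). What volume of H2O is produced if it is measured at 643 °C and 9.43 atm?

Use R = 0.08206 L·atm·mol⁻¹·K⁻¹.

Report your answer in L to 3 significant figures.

n(H2) = PV/RT = (11.9 × 54.2) / (0.08206 × 315.15) = 24.94 mol
n(H2O) = (1/1) × 24.94 = 24.94 mol
V = nRT/P = 24.94 × 0.08206 × 916.15 / 9.43 = 198.8 L

199 L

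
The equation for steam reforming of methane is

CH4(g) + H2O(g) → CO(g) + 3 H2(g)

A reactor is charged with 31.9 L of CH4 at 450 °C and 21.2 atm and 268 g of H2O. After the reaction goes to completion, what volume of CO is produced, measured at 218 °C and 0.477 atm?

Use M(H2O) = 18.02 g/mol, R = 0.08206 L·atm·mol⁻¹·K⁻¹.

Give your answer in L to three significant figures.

n(CH4) = PV/RT = (21.2 × 31.9) / (0.08206 × 723.15) = 11.40 mol
n(H2O) = 268 / 18.02 = 14.87 mol
For 11.40 mol CH4, stoichiometry requires (1/1) × 11.40 = 11.40 mol H2O; 14.87 mol is available, so CH4 is limiting.
n(CO) = (1/1) × 11.40 = 11.40 mol
V(CO) = nRT/P = 11.40 × 0.08206 × 491.15 / 0.477 = 963.2 L

963 L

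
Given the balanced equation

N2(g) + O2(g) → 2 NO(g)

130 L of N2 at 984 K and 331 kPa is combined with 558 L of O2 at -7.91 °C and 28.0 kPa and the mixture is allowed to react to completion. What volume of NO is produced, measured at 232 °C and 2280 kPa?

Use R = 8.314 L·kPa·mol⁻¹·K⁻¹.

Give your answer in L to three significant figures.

19.4 L

n(N2) = PV/RT = (331 × 130) / (8.314 × 984) = 5.260 mol
n(O2) = PV/RT = (28.0 × 558) / (8.314 × 265.24) = 7.085 mol
For 5.260 mol N2, stoichiometry requires (1/1) × 5.260 = 5.260 mol O2; 7.085 mol is available, so N2 is limiting.
n(NO) = (2/1) × 5.260 = 10.52 mol
V(NO) = nRT/P = 10.52 × 8.314 × 505.15 / 2280 = 19.38 L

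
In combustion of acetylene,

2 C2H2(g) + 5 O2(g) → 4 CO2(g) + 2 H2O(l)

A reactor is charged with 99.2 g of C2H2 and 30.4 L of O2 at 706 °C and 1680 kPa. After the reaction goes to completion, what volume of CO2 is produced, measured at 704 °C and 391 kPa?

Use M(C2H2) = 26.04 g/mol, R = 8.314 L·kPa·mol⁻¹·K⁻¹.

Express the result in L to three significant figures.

104 L

n(C2H2) = 99.2 / 26.04 = 3.810 mol
n(O2) = PV/RT = (1680 × 30.4) / (8.314 × 979.15) = 6.274 mol
For 3.810 mol C2H2, stoichiometry requires (5/2) × 3.810 = 9.525 mol O2; 6.274 mol is available, so O2 is limiting.
n(CO2) = (4/5) × 6.274 = 5.019 mol
V(CO2) = nRT/P = 5.019 × 8.314 × 977.15 / 391 = 104.3 L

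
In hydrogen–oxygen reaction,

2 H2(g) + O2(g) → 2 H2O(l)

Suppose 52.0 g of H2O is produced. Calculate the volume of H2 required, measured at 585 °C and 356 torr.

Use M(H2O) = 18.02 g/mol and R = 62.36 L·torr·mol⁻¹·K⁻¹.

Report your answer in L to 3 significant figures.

434 L

n(H2O) = 52.00 / 18.02 = 2.886 mol
n(H2) = (2/2) × 2.886 = 2.886 mol
V = nRT/P = 2.886 × 62.36 × 858.15 / 356 = 433.8 L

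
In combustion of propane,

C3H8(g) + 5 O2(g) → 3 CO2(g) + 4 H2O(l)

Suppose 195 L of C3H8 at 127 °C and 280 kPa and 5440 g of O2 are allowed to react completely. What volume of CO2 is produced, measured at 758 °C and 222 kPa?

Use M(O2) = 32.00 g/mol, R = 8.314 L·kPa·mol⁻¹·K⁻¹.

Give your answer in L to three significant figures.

n(C3H8) = PV/RT = (280 × 195) / (8.314 × 400.15) = 16.41 mol
n(O2) = 5440 / 32.00 = 170.0 mol
For 16.41 mol C3H8, stoichiometry requires (5/1) × 16.41 = 82.05 mol O2; 170.0 mol is available, so C3H8 is limiting.
n(CO2) = (3/1) × 16.41 = 49.23 mol
V(CO2) = nRT/P = 49.23 × 8.314 × 1031.15 / 222 = 1901 L

1900 L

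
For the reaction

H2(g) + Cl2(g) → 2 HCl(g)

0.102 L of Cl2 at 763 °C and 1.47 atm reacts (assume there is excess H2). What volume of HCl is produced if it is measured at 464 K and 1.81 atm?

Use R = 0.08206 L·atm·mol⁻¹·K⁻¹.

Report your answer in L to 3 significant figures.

n(Cl2) = PV/RT = (1.47 × 0.102) / (0.08206 × 1036.15) = 0.001763 mol
n(HCl) = (2/1) × 0.001763 = 0.003526 mol
V = nRT/P = 0.003526 × 0.08206 × 464 / 1.81 = 0.07417 L

0.0742 L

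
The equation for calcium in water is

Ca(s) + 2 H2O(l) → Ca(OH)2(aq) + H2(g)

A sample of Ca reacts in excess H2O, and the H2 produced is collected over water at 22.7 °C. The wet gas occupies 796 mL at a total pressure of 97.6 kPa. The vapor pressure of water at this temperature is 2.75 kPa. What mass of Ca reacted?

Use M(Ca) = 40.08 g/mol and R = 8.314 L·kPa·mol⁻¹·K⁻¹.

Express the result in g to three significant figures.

P(H2) = 97.6 − 2.75 = 94.85 kPa
n(H2) = PV/RT = (94.85 × 0.7960) / (8.314 × 295.85) = 0.03070 mol
n(Ca) = (1/1) × 0.03070 = 0.03070 mol
m(Ca) = 0.03070 × 40.08 = 1.230 g

1.23 g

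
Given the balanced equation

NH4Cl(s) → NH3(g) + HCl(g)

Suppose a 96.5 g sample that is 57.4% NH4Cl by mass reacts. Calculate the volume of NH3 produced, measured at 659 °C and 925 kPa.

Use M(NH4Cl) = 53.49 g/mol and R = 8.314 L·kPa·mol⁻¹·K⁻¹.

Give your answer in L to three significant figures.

mass of NH4Cl = 96.5 × 57.4/100 = 55.39 g
n(NH4Cl) = 55.39 / 53.49 = 1.036 mol
n(NH3) = (1/1) × 1.036 = 1.036 mol
V = nRT/P = 1.036 × 8.314 × 932.15 / 925 = 8.680 L

8.68 L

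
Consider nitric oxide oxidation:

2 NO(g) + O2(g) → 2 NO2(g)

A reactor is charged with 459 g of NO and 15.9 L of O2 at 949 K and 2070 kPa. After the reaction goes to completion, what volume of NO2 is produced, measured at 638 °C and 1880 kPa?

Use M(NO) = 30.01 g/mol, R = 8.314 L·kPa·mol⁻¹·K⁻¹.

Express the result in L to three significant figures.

33.6 L

n(NO) = 459 / 30.01 = 15.29 mol
n(O2) = PV/RT = (2070 × 15.9) / (8.314 × 949) = 4.171 mol
For 15.29 mol NO, stoichiometry requires (1/2) × 15.29 = 7.645 mol O2; 4.171 mol is available, so O2 is limiting.
n(NO2) = (2/1) × 4.171 = 8.342 mol
V(NO2) = nRT/P = 8.342 × 8.314 × 911.15 / 1880 = 33.61 L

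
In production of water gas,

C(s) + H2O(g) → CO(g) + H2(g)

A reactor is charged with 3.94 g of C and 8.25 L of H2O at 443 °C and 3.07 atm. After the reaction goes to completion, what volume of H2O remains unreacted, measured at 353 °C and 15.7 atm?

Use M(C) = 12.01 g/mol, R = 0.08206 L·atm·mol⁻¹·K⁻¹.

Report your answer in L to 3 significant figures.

n(C) = 3.94 / 12.01 = 0.3281 mol
n(H2O) = PV/RT = (3.07 × 8.25) / (0.08206 × 716.15) = 0.4310 mol
For 0.3281 mol C, stoichiometry requires (1/1) × 0.3281 = 0.3281 mol H2O; 0.4310 mol is available, so C is limiting.
n(H2O) consumed = (1/1) × 0.3281 = 0.3281 mol; remaining = 0.4310 − 0.3281 = 0.1029 mol
V(H2O) = nRT/P = 0.1029 × 0.08206 × 626.15 / 15.7 = 0.3368 L

0.337 L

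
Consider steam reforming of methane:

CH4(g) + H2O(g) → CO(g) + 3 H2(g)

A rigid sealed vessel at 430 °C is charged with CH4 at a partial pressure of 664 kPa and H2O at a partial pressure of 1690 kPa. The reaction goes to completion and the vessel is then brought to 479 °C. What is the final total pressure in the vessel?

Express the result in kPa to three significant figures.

3940 kPa

With V and T fixed, P_i ∝ n_i, so the mole ratios apply directly to partial pressures at 430 °C.
P(H2O) required for 664 kPa of CH4 = (1/1) × 664 = 664.0 kPa; available 1690 kPa, so CH4 is limiting.
P(H2O) remaining = 1690 − (1/1) × 664 = 1026 kPa
P(gaseous products) = (1+3)/1 × 664 = 2656 kPa
P_total at 430 °C = 1026 + 2656 = 3682 kPa
Scaling to 479 °C: P = 3682 × 752.15/703.15 = 3939 kPa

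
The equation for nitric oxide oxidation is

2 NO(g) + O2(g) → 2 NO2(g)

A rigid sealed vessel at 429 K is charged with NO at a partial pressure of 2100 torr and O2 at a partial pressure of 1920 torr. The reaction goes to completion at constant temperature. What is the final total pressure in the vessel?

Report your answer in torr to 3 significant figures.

2970 torr

With V and T fixed, P_i ∝ n_i, so the mole ratios apply directly to partial pressures at 429 K.
P(O2) required for 2100 torr of NO = (1/2) × 2100 = 1050 torr; available 1920 torr, so NO is limiting.
P(O2) remaining = 1920 − (1/2) × 2100 = 870.0 torr
P(gaseous products) = (2)/2 × 2100 = 2100 torr
P_total at 429 K = 870.0 + 2100 = 2970 torr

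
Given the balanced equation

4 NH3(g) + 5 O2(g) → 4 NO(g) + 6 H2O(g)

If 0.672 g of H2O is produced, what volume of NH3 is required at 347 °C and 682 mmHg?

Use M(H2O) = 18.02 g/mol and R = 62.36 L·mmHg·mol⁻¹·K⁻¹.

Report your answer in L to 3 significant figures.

n(H2O) = 0.6720 / 18.02 = 0.03729 mol
n(NH3) = (4/6) × 0.03729 = 0.02486 mol
V = nRT/P = 0.02486 × 62.36 × 620.15 / 682 = 1.410 L

1.41 L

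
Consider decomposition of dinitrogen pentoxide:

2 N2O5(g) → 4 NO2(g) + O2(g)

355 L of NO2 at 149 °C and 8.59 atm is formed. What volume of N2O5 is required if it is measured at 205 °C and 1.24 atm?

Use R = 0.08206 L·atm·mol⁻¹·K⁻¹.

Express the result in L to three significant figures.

1390 L

n(NO2) = PV/RT = (8.59 × 355) / (0.08206 × 422.15) = 88.03 mol
n(N2O5) = (2/4) × 88.03 = 44.02 mol
V = nRT/P = 44.02 × 0.08206 × 478.15 / 1.24 = 1393 L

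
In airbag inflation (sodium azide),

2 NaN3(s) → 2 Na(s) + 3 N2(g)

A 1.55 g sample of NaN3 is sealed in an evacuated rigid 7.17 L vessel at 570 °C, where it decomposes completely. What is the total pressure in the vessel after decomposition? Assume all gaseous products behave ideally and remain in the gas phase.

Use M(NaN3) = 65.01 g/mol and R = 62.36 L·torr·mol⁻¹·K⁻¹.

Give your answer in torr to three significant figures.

n(NaN3) = 1.55 / 65.01 = 0.02384 mol
n(gas produced) = (3/2) × 0.02384 = 0.03576 mol
P = nRT/V = 0.03576 × 62.36 × 843.15 / 7.17 = 262.2 torr

262 torr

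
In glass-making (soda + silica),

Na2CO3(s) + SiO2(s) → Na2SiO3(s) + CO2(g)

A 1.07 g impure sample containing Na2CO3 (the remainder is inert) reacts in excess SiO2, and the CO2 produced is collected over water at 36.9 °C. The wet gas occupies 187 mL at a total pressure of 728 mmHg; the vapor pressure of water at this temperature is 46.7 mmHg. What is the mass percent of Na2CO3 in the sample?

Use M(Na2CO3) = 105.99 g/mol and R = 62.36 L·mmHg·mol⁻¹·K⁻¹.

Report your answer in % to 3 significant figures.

P(CO2) = 728 − 46.7 = 681.3 mmHg
n(CO2) = PV/RT = (681.3 × 0.1870) / (62.36 × 310.05) = 0.006589 mol
n(Na2CO3) = (1/1) × 0.006589 = 0.006589 mol
m(Na2CO3) = 0.006589 × 105.99 = 0.6984 g
%Na2CO3 = 0.6984 / 1.07 × 100 = 65.27%

65.3 %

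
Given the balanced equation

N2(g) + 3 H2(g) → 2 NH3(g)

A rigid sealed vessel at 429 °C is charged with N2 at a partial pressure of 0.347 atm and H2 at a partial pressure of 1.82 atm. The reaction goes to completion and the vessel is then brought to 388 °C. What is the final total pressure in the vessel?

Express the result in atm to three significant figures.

1.39 atm

With V and T fixed, P_i ∝ n_i, so the mole ratios apply directly to partial pressures at 429 °C.
P(H2) required for 0.347 atm of N2 = (3/1) × 0.347 = 1.041 atm; available 1.82 atm, so N2 is limiting.
P(H2) remaining = 1.82 − (3/1) × 0.347 = 0.7790 atm
P(gaseous products) = (2)/1 × 0.347 = 0.6940 atm
P_total at 429 °C = 0.7790 + 0.6940 = 1.473 atm
Scaling to 388 °C: P = 1.473 × 661.15/702.15 = 1.387 atm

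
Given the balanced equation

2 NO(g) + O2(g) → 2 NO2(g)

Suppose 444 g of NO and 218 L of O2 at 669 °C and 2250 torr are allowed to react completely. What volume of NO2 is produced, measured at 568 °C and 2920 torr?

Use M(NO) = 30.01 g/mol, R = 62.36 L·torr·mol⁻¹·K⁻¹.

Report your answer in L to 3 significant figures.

266 L

n(NO) = 444 / 30.01 = 14.80 mol
n(O2) = PV/RT = (2250 × 218) / (62.36 × 942.15) = 8.349 mol
For 14.80 mol NO, stoichiometry requires (1/2) × 14.80 = 7.400 mol O2; 8.349 mol is available, so NO is limiting.
n(NO2) = (2/2) × 14.80 = 14.80 mol
V(NO2) = nRT/P = 14.80 × 62.36 × 841.15 / 2920 = 265.9 L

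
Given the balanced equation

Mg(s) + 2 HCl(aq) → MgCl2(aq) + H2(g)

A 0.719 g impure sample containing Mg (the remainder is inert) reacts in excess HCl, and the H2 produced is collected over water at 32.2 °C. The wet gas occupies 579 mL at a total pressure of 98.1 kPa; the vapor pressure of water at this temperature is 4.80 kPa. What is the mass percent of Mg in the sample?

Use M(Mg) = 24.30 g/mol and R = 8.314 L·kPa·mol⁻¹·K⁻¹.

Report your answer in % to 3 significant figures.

P(H2) = 98.1 − 4.80 = 93.30 kPa
n(H2) = PV/RT = (93.30 × 0.5790) / (8.314 × 305.35) = 0.02128 mol
n(Mg) = (1/1) × 0.02128 = 0.02128 mol
m(Mg) = 0.02128 × 24.30 = 0.5171 g
%Mg = 0.5171 / 0.719 × 100 = 71.92%

71.9 %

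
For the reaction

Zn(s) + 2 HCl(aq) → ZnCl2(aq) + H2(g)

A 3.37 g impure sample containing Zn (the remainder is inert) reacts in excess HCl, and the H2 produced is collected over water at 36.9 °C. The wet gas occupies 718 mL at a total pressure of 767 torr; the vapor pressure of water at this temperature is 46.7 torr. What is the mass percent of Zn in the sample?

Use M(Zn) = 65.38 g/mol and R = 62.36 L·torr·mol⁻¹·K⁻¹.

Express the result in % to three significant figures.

P(H2) = 767 − 46.7 = 720.3 torr
n(H2) = PV/RT = (720.3 × 0.7180) / (62.36 × 310.05) = 0.02675 mol
n(Zn) = (1/1) × 0.02675 = 0.02675 mol
m(Zn) = 0.02675 × 65.38 = 1.749 g
%Zn = 1.749 / 3.37 × 100 = 51.90%

51.9 %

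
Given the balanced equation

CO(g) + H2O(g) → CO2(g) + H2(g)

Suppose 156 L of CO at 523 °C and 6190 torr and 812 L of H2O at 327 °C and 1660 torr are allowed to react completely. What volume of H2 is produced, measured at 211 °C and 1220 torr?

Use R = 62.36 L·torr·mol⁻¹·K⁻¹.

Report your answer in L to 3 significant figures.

n(CO) = PV/RT = (6190 × 156) / (62.36 × 796.15) = 19.45 mol
n(H2O) = PV/RT = (1660 × 812) / (62.36 × 600.15) = 36.02 mol
For 19.45 mol CO, stoichiometry requires (1/1) × 19.45 = 19.45 mol H2O; 36.02 mol is available, so CO is limiting.
n(H2) = (1/1) × 19.45 = 19.45 mol
V(H2) = nRT/P = 19.45 × 62.36 × 484.15 / 1220 = 481.3 L

481 L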